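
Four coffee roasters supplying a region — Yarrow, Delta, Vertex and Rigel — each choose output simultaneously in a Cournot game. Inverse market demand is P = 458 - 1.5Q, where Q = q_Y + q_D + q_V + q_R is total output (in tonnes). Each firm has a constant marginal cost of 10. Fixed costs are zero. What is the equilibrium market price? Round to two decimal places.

99.60

A representative firm's profit is π_i = q_i(458 - 1.5Q) - 10q_i.
Setting ∂π_i/∂q_i = 0 with rivals' quantities fixed: 448 - 3q_i - (3/2)·Σ_{j≠i} q_j = 0.
By symmetry each firm produces the same amount; substituting Σ_{j≠i} q_j = 3q_i yields q_i = 448/(15/2) = 896/15.
Total output Q = 238.9333, so price P = 458 - (3/2)·238.9333 = 498/5.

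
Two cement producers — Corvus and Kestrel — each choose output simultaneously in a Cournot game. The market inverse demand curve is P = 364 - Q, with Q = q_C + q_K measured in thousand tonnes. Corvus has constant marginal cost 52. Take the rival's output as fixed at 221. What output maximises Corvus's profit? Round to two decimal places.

With the rival's output fixed at 221, Corvus's profit is π_C = (364 - 221 - q_C)q_C - (52q_C) = (143 - q_C)q_C - (52q_C).
∂π_C/∂q_C = 91 - 2q_C = 0, so q_C = 91/2.

45.50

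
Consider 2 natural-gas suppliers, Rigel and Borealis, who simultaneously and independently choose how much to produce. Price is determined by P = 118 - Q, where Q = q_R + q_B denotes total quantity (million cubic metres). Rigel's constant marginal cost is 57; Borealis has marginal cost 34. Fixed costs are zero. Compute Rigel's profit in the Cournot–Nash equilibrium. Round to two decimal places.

Rigel's profit: π_R = (118 - Q)q_R - (57q_R). Setting ∂π_R/∂q_R = 0: 61 - 2q_R - (q_B) = 0.
Borealis's first-order condition: 84 - 2q_B - (q_R) = 0.
So q_R = (61 - q_B)/2 and q_B = (84 - q_R)/2.
Substituting one into the other gives q_R = 38/3 and q_B = 107/3.
Price P = 118 - 145/3 = 209/3.
Rigel's profit: (209/3 - 57)·(38/3) = 1444/9.

160.44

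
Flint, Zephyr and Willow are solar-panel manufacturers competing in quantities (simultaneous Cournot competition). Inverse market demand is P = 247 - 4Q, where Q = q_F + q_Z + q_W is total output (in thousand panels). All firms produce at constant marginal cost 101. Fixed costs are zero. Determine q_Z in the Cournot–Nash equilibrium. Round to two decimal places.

A representative firm's profit is π_i = q_i(247 - 4Q) - 101q_i.
First-order condition (treating rivals' output as given): 146 - 8q_i - 4·Σ_{j≠i} q_j = 0.
With identical firms every q_j equals q_i, so Σ_{j≠i} q_j = 2q_i and 146 = 16q_i, giving q_i = 73/8.

9.13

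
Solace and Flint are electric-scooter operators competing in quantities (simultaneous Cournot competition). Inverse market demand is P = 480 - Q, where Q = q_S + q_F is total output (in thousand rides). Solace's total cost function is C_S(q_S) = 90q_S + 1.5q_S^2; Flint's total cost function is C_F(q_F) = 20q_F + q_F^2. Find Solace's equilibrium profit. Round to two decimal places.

Solace's profit: π_S = (480 - Q)q_S - (90q_S + (3/2)q_S²). Setting ∂π_S/∂q_S = 0: 390 - 5q_S - (q_F) = 0.
Flint's first-order condition: 460 - 4q_F - (q_S) = 0.
Best responses: q_S = (390 - q_F)/5, q_F = (460 - q_S)/4.
Solving the pair: q_S = 1100/19, q_F = 1910/19.
Price P = 480 - 158.4211 = 321.5789.
Solace's profit: 321.5789·(1100/19) - 90·(1100/19) - (3/2)(1100/19)² = 8379.5014.

8379.50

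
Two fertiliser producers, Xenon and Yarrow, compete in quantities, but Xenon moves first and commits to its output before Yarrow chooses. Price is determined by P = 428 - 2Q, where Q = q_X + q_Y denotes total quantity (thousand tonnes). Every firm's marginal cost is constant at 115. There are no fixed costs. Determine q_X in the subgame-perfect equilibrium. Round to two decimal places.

Solve by backward induction. Given q_X, the follower Yarrow maximises π_Y = (428 - 2q_X - 2q_Y)q_Y - 115q_Y.
Setting the follower's marginal profit to zero, 313 - 2q_X - 4q_Y = 0, i.e. q_Y = (313 - 2q_X)/4.
The leader anticipates this reaction. Substituting into P = 428 - 2Q gives P = 543/2 - q_X, so π_X = (543/2 - q_X)q_X - 115q_X.
Leader FOC: 313/2 - 2q_X = 0, so q_X = 313/4.
Then q_Y = (313 - 2·(313/4))/4 = 313/8.

78.25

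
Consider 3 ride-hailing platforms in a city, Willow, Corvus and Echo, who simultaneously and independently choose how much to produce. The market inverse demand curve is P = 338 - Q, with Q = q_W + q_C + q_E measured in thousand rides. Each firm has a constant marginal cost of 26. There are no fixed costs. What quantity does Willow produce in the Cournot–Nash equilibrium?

78

A representative firm's profit is π_i = q_i(338 - Q) - 26q_i.
First-order condition (treating rivals' output as given): 312 - 2q_i - Σ_{j≠i} q_j = 0.
With identical firms every q_j equals q_i, so Σ_{j≠i} q_j = 2q_i and 312 = 4q_i, giving q_i = 78.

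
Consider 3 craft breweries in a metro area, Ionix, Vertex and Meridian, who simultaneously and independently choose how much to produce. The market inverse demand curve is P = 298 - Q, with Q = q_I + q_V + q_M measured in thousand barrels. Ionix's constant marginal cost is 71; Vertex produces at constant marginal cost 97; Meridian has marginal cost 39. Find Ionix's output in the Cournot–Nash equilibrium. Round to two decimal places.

Ionix's profit: π_I = (298 - Q)q_I - (71q_I). Setting ∂π_I/∂q_I = 0: 227 - 2q_I - (q_V + q_M) = 0.
Vertex's profit: π_V = (298 - Q)q_V - (97q_V). Setting ∂π_V/∂q_V = 0: 201 - 2q_V - (q_I + q_M) = 0.
Meridian's profit: π_M = (298 - Q)q_M - (39q_M). Setting ∂π_M/∂q_M = 0: 259 - 2q_M - (q_I + q_V) = 0.
Adding the 3 first-order conditions: 687 − 4Q = 0, so Q = 687/4.
Back-substituting: q_I = (227 − 687/4) = 221/4, q_V = (201 − 687/4) = 117/4, q_M = (259 − 687/4) = 349/4.

55.25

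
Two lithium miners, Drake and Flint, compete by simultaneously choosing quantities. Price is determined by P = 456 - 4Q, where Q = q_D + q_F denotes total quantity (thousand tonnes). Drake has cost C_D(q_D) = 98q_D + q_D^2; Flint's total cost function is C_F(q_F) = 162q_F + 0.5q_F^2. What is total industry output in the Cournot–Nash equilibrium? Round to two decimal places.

48.03

Drake's profit: π_D = (456 - 4Q)q_D - (98q_D + q_D²). Setting ∂π_D/∂q_D = 0: 358 - 10q_D - 4(q_F) = 0.
Flint's profit: π_F = (456 - 4Q)q_F - (162q_F + (1/2)q_F²). Setting ∂π_F/∂q_F = 0: 294 - 9q_F - 4(q_D) = 0.
Best responses: q_D = (358 - 4q_F)/10, q_F = (294 - 4q_D)/9.
Substituting one into the other gives q_D = 1023/37 and q_F = 754/37.
Total output Q = 1023/37 + 754/37 = 1777/37.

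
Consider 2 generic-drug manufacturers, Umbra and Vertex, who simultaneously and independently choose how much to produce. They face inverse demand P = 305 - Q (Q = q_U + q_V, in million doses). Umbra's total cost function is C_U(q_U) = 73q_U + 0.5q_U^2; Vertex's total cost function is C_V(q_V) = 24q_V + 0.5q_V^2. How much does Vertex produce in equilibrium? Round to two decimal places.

76.38

Umbra's profit: π_U = (305 - Q)q_U - (73q_U + (1/2)q_U²). Setting ∂π_U/∂q_U = 0: 232 - 3q_U - (q_V) = 0.
Vertex's profit: π_V = (305 - Q)q_V - (24q_V + (1/2)q_V²). Setting ∂π_V/∂q_V = 0: 281 - 3q_V - (q_U) = 0.
Rearranging gives the reaction functions q_U = (232 - q_V)/3 and q_V = (281 - q_U)/3.
Substituting one into the other gives q_U = 415/8 and q_V = 611/8.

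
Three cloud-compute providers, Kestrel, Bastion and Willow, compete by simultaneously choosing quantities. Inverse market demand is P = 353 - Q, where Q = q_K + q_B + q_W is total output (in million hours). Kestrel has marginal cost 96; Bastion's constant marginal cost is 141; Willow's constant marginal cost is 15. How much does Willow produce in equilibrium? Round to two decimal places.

Kestrel's profit: π_K = (353 - Q)q_K - (96q_K). Setting ∂π_K/∂q_K = 0: 257 - 2q_K - (q_B + q_W) = 0.
Bastion's first-order condition: 212 - 2q_B - (q_K + q_W) = 0.
Willow's first-order condition: 338 - 2q_W - (q_K + q_B) = 0.
Summing all 3 equations gives 807 − 4Q = 0, hence Q = 807/4.
Back-substituting: q_K = (257 − 807/4) = 221/4, q_B = (212 − 807/4) = 41/4, q_W = (338 − 807/4) = 545/4.

136.25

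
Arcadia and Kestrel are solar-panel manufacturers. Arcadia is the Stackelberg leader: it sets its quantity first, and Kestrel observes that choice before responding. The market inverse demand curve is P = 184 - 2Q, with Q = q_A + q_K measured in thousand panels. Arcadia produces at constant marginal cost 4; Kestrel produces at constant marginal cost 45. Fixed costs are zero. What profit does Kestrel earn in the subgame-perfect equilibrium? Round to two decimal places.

101.53

The follower Kestrel best-responds to any q_A: π_K = (184 - 2Q)q_K - 45q_K.
Setting the follower's marginal profit to zero, 139 - 2q_A - 4q_K = 0, i.e. q_K = (139 - 2q_A)/4.
Arcadia substitutes q_K(q_A) into its own profit: π_A = q_A(184 - 2q_A - (139 - 2q_A)/2) - 4q_A = (229/2 - q_A)q_A - 4q_A.
The leader's first-order condition 221/2 - 2q_A = 0 yields q_A = 221/4.
Then q_K = (139 - 2·(221/4))/4 = 57/8.
Price P = 184 - 2·(499/8) = 237/4.
Kestrel's profit: (237/4 - 45)·(57/8) = 101.5313.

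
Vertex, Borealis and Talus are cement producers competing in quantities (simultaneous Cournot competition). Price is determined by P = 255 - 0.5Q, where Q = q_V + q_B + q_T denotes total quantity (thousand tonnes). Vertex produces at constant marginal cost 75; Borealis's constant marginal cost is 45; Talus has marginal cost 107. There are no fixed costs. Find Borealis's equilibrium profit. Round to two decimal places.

Vertex's profit: π_V = (255 - 0.5Q)q_V - (75q_V). Setting ∂π_V/∂q_V = 0: 180 - q_V - (1/2)(q_B + q_T) = 0.
Borealis's profit: π_B = (255 - 0.5Q)q_B - (45q_B). Setting ∂π_B/∂q_B = 0: 210 - q_B - (1/2)(q_V + q_T) = 0.
Talus's first-order condition: 148 - q_T - (1/2)(q_V + q_B) = 0.
Summing all 3 equations gives 538 − 2Q = 0, hence Q = 269.
Back-substituting: q_V = (180 − 269/2)/(1/2) = 91, q_B = (210 − 269/2)/(1/2) = 151, q_T = (148 − 269/2)/(1/2) = 27.
Price P = 255 - (1/2)·269 = 241/2.
Borealis's profit: (241/2 - 45)·151 = 11400.5000.

11400.50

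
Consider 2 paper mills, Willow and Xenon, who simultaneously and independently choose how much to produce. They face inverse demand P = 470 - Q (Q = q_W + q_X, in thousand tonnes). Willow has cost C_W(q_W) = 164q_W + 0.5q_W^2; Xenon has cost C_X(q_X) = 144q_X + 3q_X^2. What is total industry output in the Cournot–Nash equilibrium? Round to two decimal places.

Willow's profit: π_W = (470 - Q)q_W - (164q_W + (1/2)q_W²). Setting ∂π_W/∂q_W = 0: 306 - 3q_W - (q_X) = 0.
Xenon's profit: π_X = (470 - Q)q_X - (144q_X + 3q_X²). Setting ∂π_X/∂q_X = 0: 326 - 8q_X - (q_W) = 0.
So q_W = (306 - q_X)/3 and q_X = (326 - q_W)/8.
Solving the pair: q_W = 92.2609, q_X = 672/23.
Total output Q = 92.2609 + 672/23 = 121.4783.

121.48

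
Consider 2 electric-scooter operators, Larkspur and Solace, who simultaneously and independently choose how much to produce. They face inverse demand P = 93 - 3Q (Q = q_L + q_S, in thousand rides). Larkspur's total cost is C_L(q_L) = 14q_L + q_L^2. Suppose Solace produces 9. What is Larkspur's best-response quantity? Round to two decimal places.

With the rival's output fixed at 9, Larkspur's profit is π_L = (93 - 3·9 - 3q_L)q_L - (14q_L + q_L²) = (66 - 3q_L)q_L - (14q_L + q_L²).
∂π_L/∂q_L = 52 - 8q_L = 0, so q_L = 13/2.

6.50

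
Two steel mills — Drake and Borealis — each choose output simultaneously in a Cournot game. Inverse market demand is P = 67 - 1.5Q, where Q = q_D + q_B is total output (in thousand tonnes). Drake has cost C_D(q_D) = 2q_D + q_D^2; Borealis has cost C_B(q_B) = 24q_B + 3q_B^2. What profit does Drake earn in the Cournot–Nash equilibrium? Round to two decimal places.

Drake's profit: π_D = (67 - 1.5Q)q_D - (2q_D + q_D²). Setting ∂π_D/∂q_D = 0: 65 - 5q_D - (3/2)(q_B) = 0.
Borealis's profit: π_B = (67 - 1.5Q)q_B - (24q_B + 3q_B²). Setting ∂π_B/∂q_B = 0: 43 - 9q_B - (3/2)(q_D) = 0.
So q_D = (65 - (3/2)q_B)/5 and q_B = (43 - (3/2)q_D)/9.
Solving the pair: q_D = 694/57, q_B = 470/171.
Price P = 67 - (3/2)·14.9240 = 44.6140.
Drake's profit: 44.6140·(694/57) - 2·(694/57) - (694/57)² = 370.6033.

370.60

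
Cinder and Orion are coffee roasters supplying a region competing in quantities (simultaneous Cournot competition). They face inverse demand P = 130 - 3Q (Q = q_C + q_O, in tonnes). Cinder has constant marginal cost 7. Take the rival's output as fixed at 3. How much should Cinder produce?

19

With the rival's output fixed at 3, Cinder's profit is π_C = (130 - 3·3 - 3q_C)q_C - (7q_C) = (121 - 3q_C)q_C - (7q_C).
∂π_C/∂q_C = 114 - 6q_C = 0, so q_C = 19.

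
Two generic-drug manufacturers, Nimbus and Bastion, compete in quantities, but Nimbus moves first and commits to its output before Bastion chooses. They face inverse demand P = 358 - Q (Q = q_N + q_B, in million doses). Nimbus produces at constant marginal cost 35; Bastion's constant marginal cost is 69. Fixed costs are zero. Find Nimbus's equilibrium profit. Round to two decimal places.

The follower Bastion best-responds to any q_N: π_B = (358 - Q)q_B - 69q_B.
Follower FOC: 289 - q_N - 2q_B = 0, so q_B(q_N) = (289 - q_N)/2.
The leader anticipates this reaction. Substituting into P = 358 - Q gives P = 427/2 - (1/2)q_N, so π_N = (427/2 - (1/2)q_N)q_N - 35q_N.
The leader's first-order condition 357/2 - q_N = 0 yields q_N = 357/2.
Then q_B = (289 - 357/2)/2 = 221/4.
Price P = 358 - 935/4 = 497/4.
Nimbus's profit: (497/4 - 35)·(357/2) = 15931.1250.

15931.13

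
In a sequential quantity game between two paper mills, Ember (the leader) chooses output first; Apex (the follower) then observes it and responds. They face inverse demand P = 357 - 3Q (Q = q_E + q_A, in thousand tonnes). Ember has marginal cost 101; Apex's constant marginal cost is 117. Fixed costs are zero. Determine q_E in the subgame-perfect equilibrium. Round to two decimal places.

The follower Apex best-responds to any q_E: π_A = (357 - 3Q)q_A - 117q_A.
Follower FOC: 240 - 3q_E - 6q_A = 0, so q_A(q_E) = (240 - 3q_E)/6.
The leader anticipates this reaction. Substituting into P = 357 - 3Q gives P = 237 - (3/2)q_E, so π_E = (237 - (3/2)q_E)q_E - 101q_E.
The leader's first-order condition 136 - 3q_E = 0 yields q_E = 136/3.
Then q_A = (240 - 3·(136/3))/6 = 52/3.

45.33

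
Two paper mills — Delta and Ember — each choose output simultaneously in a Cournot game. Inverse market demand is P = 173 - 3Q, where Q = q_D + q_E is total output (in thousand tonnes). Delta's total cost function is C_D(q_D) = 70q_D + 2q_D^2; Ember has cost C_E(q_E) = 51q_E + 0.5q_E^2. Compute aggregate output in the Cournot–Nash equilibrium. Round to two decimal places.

Delta's profit: π_D = (173 - 3Q)q_D - (70q_D + 2q_D²). Setting ∂π_D/∂q_D = 0: 103 - 10q_D - 3(q_E) = 0.
Ember's profit: π_E = (173 - 3Q)q_E - (51q_E + (1/2)q_E²). Setting ∂π_E/∂q_E = 0: 122 - 7q_E - 3(q_D) = 0.
Rearranging gives the reaction functions q_D = (103 - 3q_E)/10 and q_E = (122 - 3q_D)/7.
Substituting one into the other gives q_D = 355/61 and q_E = 911/61.
Total output Q = 355/61 + 911/61 = 1266/61.

20.75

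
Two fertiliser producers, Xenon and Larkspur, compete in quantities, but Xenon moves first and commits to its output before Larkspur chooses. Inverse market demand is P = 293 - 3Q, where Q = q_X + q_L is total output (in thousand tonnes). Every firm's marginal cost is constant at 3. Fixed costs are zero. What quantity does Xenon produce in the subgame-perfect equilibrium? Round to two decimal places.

48.33

The follower Larkspur best-responds to any q_X: π_L = (293 - 3Q)q_L - 3q_L.
Setting the follower's marginal profit to zero, 290 - 3q_X - 6q_L = 0, i.e. q_L = (290 - 3q_X)/6.
Xenon substitutes q_L(q_X) into its own profit: π_X = q_X(293 - 3q_X - (290 - 3q_X)/2) - 3q_X = (148 - (3/2)q_X)q_X - 3q_X.
The leader's first-order condition 145 - 3q_X = 0 yields q_X = 145/3.
Then q_L = (290 - 3·(145/3))/6 = 145/6.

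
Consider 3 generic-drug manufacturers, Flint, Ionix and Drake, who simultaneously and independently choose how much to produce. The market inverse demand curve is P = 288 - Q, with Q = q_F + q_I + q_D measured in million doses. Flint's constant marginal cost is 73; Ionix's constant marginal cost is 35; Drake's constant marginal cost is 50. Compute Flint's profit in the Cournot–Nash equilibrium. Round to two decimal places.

1482.25

Flint's profit: π_F = (288 - Q)q_F - (73q_F). Setting ∂π_F/∂q_F = 0: 215 - 2q_F - (q_I + q_D) = 0.
Ionix's profit: π_I = (288 - Q)q_I - (35q_I). Setting ∂π_I/∂q_I = 0: 253 - 2q_I - (q_F + q_D) = 0.
Drake's profit: π_D = (288 - Q)q_D - (50q_D). Setting ∂π_D/∂q_D = 0: 238 - 2q_D - (q_F + q_I) = 0.
Adding the 3 first-order conditions: 706 − 4Q = 0, so Q = 353/2.
Back-substituting: q_F = (215 − 353/2) = 77/2, q_I = (253 − 353/2) = 153/2, q_D = (238 − 353/2) = 123/2.
Price P = 288 - 353/2 = 223/2.
Flint's profit: (223/2 - 73)·(77/2) = 1482.2500.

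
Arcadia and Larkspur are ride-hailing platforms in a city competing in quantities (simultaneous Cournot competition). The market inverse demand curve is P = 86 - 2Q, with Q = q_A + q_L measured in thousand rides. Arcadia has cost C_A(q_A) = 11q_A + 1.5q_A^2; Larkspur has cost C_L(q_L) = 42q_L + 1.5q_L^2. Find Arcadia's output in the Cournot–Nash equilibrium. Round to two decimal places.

9.71

Arcadia's profit: π_A = (86 - 2Q)q_A - (11q_A + (3/2)q_A²). Setting ∂π_A/∂q_A = 0: 75 - 7q_A - 2(q_L) = 0.
Larkspur's profit: π_L = (86 - 2Q)q_L - (42q_L + (3/2)q_L²). Setting ∂π_L/∂q_L = 0: 44 - 7q_L - 2(q_A) = 0.
So q_A = (75 - 2q_L)/7 and q_L = (44 - 2q_A)/7.
Substituting one into the other gives q_A = 437/45 and q_L = 158/45.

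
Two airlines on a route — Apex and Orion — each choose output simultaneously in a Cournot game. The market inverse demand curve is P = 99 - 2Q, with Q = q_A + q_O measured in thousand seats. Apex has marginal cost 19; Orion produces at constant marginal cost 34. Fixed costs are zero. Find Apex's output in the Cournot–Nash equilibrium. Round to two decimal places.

Apex's profit: π_A = (99 - 2Q)q_A - (19q_A). Setting ∂π_A/∂q_A = 0: 80 - 4q_A - 2(q_O) = 0.
Orion's first-order condition: 65 - 4q_O - 2(q_A) = 0.
Rearranging gives the reaction functions q_A = (80 - 2q_O)/4 and q_O = (65 - 2q_A)/4.
Solving the pair: q_A = 95/6, q_O = 25/3.

15.83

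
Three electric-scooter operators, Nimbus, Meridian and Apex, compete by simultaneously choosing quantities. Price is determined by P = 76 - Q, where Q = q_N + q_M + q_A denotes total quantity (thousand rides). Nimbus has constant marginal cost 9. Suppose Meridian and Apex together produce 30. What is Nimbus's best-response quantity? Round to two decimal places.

With rivals' combined output fixed at 30, Nimbus's profit is π_N = (76 - 30 - q_N)q_N - (9q_N) = (46 - q_N)q_N - (9q_N).
∂π_N/∂q_N = 37 - 2q_N = 0, so q_N = 37/2.

18.50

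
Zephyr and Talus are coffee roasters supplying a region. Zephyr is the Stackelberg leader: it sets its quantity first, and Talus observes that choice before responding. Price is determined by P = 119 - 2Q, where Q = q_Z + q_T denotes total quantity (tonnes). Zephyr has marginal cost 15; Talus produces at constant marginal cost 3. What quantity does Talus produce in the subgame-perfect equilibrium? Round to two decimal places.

17.50

Solve by backward induction. Given q_Z, the follower Talus maximises π_T = (119 - 2q_Z - 2q_T)q_T - 3q_T.
∂π_T/∂q_T = 116 - 2q_Z - 4q_T = 0 gives the reaction function q_T = (116 - 2q_Z)/4.
Zephyr substitutes q_T(q_Z) into its own profit: π_Z = q_Z(119 - 2q_Z - (116 - 2q_Z)/2) - 15q_Z = (61 - q_Z)q_Z - 15q_Z.
Leader FOC: 46 - 2q_Z = 0, so q_Z = 23.
Then q_T = (116 - 2·23)/4 = 35/2.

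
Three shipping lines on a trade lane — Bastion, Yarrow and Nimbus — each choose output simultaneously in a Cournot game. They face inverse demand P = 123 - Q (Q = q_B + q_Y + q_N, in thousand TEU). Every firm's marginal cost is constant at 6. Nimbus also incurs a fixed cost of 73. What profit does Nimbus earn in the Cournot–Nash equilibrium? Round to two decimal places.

782.56

A representative firm's profit is π_i = q_i(123 - Q) - 6q_i.
First-order condition (treating rivals' output as given): 117 - 2q_i - Σ_{j≠i} q_j = 0.
By symmetry each firm produces the same amount; substituting Σ_{j≠i} q_j = 2q_i yields q_i = 117/4.
Price P = 123 - 351/4 = 141/4.
Nimbus's profit: (141/4 - 6)·(117/4) - 73 = 782.5625.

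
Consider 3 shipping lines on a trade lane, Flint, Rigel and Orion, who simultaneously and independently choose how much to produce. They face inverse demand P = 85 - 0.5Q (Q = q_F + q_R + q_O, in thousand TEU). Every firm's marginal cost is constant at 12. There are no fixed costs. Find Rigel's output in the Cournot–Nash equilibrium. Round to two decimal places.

36.50

Each firm earns π_i = (85 - 0.5Q)q_i - 12q_i.
Setting ∂π_i/∂q_i = 0 with rivals' quantities fixed: 73 - q_i - (1/2)·Σ_{j≠i} q_j = 0.
With identical firms every q_j equals q_i, so Σ_{j≠i} q_j = 2q_i and 73 = 2q_i, giving q_i = 73/2.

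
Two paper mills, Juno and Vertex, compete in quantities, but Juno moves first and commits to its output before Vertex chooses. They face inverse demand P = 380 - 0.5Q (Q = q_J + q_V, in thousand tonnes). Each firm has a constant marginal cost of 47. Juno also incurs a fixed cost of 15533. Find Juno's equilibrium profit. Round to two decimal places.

Solve by backward induction. Given q_J, the follower Vertex maximises π_V = (380 - (1/2)q_J - (1/2)q_V)q_V - 47q_V.
Setting the follower's marginal profit to zero, 333 - (1/2)q_J - q_V = 0, i.e. q_V = (333 - (1/2)q_J).
Juno substitutes q_V(q_J) into its own profit: π_J = q_J(380 - (1/2)q_J - (333 - (1/2)q_J)/2) - 47q_J = (427/2 - (1/4)q_J)q_J - 47q_J.
Leader FOC: 333/2 - (1/2)q_J = 0, so q_J = 333.
Then q_V = (333 - (1/2)·333) = 333/2.
Price P = 380 - (1/2)·(999/2) = 521/4.
Juno's profit: (521/4 - 47)·333 - 15533 = 12189.2500.

12189.25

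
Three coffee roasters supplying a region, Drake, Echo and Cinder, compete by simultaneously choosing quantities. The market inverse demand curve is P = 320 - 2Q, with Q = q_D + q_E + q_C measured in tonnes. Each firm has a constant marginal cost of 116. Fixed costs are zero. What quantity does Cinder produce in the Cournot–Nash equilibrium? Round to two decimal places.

25.50

Each firm earns π_i = (320 - 2Q)q_i - 116q_i.
First-order condition (treating rivals' output as given): 204 - 4q_i - 2·Σ_{j≠i} q_j = 0.
With identical firms every q_j equals q_i, so Σ_{j≠i} q_j = 2q_i and 204 = 8q_i, giving q_i = 51/2.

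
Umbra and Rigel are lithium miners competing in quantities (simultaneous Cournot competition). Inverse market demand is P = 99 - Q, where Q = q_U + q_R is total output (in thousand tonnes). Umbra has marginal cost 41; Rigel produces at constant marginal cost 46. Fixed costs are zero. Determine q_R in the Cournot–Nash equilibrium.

Umbra's profit: π_U = (99 - Q)q_U - (41q_U). Setting ∂π_U/∂q_U = 0: 58 - 2q_U - (q_R) = 0.
Rigel's profit: π_R = (99 - Q)q_R - (46q_R). Setting ∂π_R/∂q_R = 0: 53 - 2q_R - (q_U) = 0.
Rearranging gives the reaction functions q_U = (58 - q_R)/2 and q_R = (53 - q_U)/2.
Solving the pair: q_U = 21, q_R = 16.

16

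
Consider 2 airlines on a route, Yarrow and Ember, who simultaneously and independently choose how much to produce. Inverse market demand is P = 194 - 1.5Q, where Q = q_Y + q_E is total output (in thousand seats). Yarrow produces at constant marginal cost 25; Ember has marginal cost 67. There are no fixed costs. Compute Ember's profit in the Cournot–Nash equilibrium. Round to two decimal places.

Yarrow's profit: π_Y = (194 - 1.5Q)q_Y - (25q_Y). Setting ∂π_Y/∂q_Y = 0: 169 - 3q_Y - (3/2)(q_E) = 0.
Ember's first-order condition: 127 - 3q_E - (3/2)(q_Y) = 0.
So q_Y = (169 - (3/2)q_E)/3 and q_E = (127 - (3/2)q_Y)/3.
Substituting one into the other gives q_Y = 422/9 and q_E = 170/9.
Price P = 194 - (3/2)·(592/9) = 286/3.
Ember's profit: (286/3 - 67)·(170/9) = 535.1852.

535.19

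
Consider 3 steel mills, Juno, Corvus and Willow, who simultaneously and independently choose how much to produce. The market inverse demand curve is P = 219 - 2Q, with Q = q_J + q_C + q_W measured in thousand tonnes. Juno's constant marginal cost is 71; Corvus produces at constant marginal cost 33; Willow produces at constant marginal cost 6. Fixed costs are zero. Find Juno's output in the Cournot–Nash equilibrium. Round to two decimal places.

5.63

Juno's profit: π_J = (219 - 2Q)q_J - (71q_J). Setting ∂π_J/∂q_J = 0: 148 - 4q_J - 2(q_C + q_W) = 0.
Corvus's profit: π_C = (219 - 2Q)q_C - (33q_C). Setting ∂π_C/∂q_C = 0: 186 - 4q_C - 2(q_J + q_W) = 0.
Willow's first-order condition: 213 - 4q_W - 2(q_J + q_C) = 0.
Adding the 3 first-order conditions: 547 − 8Q = 0, so Q = 547/8.
Back-substituting: q_J = (148 − 547/4)/2 = 45/8, q_C = (186 − 547/4)/2 = 197/8, q_W = (213 − 547/4)/2 = 305/8.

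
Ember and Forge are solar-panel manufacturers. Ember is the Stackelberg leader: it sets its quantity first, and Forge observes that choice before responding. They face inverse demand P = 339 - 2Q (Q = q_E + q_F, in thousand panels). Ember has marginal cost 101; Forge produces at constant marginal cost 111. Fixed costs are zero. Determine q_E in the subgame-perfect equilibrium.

The follower Forge best-responds to any q_E: π_F = (339 - 2Q)q_F - 111q_F.
∂π_F/∂q_F = 228 - 2q_E - 4q_F = 0 gives the reaction function q_F = (228 - 2q_E)/4.
The leader anticipates this reaction. Substituting into P = 339 - 2Q gives P = 225 - q_E, so π_E = (225 - q_E)q_E - 101q_E.
Leader FOC: 124 - 2q_E = 0, so q_E = 62.
Then q_F = (228 - 2·62)/4 = 26.

62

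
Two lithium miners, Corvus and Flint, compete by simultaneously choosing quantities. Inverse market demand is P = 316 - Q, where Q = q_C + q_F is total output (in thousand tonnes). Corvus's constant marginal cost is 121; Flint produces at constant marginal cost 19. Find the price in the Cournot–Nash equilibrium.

152

Corvus's profit: π_C = (316 - Q)q_C - (121q_C). Setting ∂π_C/∂q_C = 0: 195 - 2q_C - (q_F) = 0.
Flint's profit: π_F = (316 - Q)q_F - (19q_F). Setting ∂π_F/∂q_F = 0: 297 - 2q_F - (q_C) = 0.
Rearranging gives the reaction functions q_C = (195 - q_F)/2 and q_F = (297 - q_C)/2.
Solving the pair: q_C = 31, q_F = 133.
Total output Q = 164, so price P = 316 - 164 = 152.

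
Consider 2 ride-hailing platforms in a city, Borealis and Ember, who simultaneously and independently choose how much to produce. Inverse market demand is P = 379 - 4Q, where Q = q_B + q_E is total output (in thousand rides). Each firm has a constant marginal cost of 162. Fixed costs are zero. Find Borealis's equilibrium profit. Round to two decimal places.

1308.03

Each firm earns π_i = (379 - 4Q)q_i - 162q_i.
Setting ∂π_i/∂q_i = 0 with rivals' quantities fixed: 217 - 8q_i - 4q_j = 0.
By symmetry each firm produces the same amount; substituting q_j = q_i yields q_i = 217/12.
Price P = 379 - 4·(217/6) = 703/3.
Borealis's profit: (703/3 - 162)·(217/12) = 1308.0278.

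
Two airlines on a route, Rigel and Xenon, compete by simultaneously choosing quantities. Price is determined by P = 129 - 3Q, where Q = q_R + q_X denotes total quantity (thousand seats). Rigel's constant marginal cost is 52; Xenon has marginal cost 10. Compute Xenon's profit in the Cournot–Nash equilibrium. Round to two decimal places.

Rigel's profit: π_R = (129 - 3Q)q_R - (52q_R). Setting ∂π_R/∂q_R = 0: 77 - 6q_R - 3(q_X) = 0.
Xenon's profit: π_X = (129 - 3Q)q_X - (10q_X). Setting ∂π_X/∂q_X = 0: 119 - 6q_X - 3(q_R) = 0.
Best responses: q_R = (77 - 3q_X)/6, q_X = (119 - 3q_R)/6.
Substituting one into the other gives q_R = 35/9 and q_X = 161/9.
Price P = 129 - 3·(196/9) = 191/3.
Xenon's profit: (191/3 - 10)·(161/9) = 960.0370.

960.04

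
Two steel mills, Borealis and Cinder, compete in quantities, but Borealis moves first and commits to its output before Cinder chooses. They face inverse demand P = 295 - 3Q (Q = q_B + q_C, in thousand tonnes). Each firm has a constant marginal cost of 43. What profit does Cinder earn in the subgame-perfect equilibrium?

1323

Solve by backward induction. Given q_B, the follower Cinder maximises π_C = (295 - 3q_B - 3q_C)q_C - 43q_C.
Setting the follower's marginal profit to zero, 252 - 3q_B - 6q_C = 0, i.e. q_C = (252 - 3q_B)/6.
The leader anticipates this reaction. Substituting into P = 295 - 3Q gives P = 169 - (3/2)q_B, so π_B = (169 - (3/2)q_B)q_B - 43q_B.
The leader's first-order condition 126 - 3q_B = 0 yields q_B = 42.
Then q_C = (252 - 3·42)/6 = 21.
Price P = 295 - 3·63 = 106.
Cinder's profit: (106 - 43)·21 = 1323.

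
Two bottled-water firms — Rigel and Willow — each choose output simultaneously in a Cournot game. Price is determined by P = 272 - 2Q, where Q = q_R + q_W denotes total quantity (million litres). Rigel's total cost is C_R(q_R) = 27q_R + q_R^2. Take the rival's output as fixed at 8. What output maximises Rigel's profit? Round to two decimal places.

With the rival's output fixed at 8, Rigel's profit is π_R = (272 - 2·8 - 2q_R)q_R - (27q_R + q_R²) = (256 - 2q_R)q_R - (27q_R + q_R²).
∂π_R/∂q_R = 229 - 6q_R = 0, so q_R = 229/6.

38.17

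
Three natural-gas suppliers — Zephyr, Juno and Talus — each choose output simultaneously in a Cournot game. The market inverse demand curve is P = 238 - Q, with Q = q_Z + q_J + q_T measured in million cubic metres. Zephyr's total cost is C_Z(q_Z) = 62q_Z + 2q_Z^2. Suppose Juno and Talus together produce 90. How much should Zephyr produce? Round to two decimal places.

With rivals' combined output fixed at 90, Zephyr's profit is π_Z = (238 - 90 - q_Z)q_Z - (62q_Z + 2q_Z²) = (148 - q_Z)q_Z - (62q_Z + 2q_Z²).
∂π_Z/∂q_Z = 86 - 6q_Z = 0, so q_Z = 43/3.

14.33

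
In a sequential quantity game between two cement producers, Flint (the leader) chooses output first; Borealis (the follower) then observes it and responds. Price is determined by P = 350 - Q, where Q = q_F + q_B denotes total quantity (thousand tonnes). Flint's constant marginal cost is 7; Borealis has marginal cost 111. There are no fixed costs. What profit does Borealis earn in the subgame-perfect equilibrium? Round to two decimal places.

The follower Borealis best-responds to any q_F: π_B = (350 - Q)q_B - 111q_B.
∂π_B/∂q_B = 239 - q_F - 2q_B = 0 gives the reaction function q_B = (239 - q_F)/2.
Flint substitutes q_B(q_F) into its own profit: π_F = q_F(350 - q_F - (239 - q_F)/2) - 7q_F = (461/2 - (1/2)q_F)q_F - 7q_F.
Maximising: ∂π_F/∂q_F = 447/2 - q_F = 0, giving q_F = 447/2.
Then q_B = (239 - 447/2)/2 = 31/4.
Price P = 350 - 925/4 = 475/4.
Borealis's profit: (475/4 - 111)·(31/4) = 961/16.

60.06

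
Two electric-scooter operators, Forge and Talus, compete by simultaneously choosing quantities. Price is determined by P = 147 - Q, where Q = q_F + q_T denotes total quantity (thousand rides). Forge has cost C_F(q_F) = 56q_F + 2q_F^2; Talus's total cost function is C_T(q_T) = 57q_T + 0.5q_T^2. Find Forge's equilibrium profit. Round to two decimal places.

347.64

Forge's profit: π_F = (147 - Q)q_F - (56q_F + 2q_F²). Setting ∂π_F/∂q_F = 0: 91 - 6q_F - (q_T) = 0.
Talus's first-order condition: 90 - 3q_T - (q_F) = 0.
Best responses: q_F = (91 - q_T)/6, q_T = (90 - q_F)/3.
Substituting one into the other gives q_F = 183/17 and q_T = 449/17.
Price P = 147 - 632/17 = 1867/17.
Forge's profit: (1867/17)·(183/17) - 56·(183/17) - 2(183/17)² = 347.6367.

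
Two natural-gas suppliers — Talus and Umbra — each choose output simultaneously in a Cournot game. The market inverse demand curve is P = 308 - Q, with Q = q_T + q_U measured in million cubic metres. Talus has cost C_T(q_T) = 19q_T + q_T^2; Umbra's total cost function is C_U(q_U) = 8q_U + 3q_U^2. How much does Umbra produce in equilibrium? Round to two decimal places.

Talus's profit: π_T = (308 - Q)q_T - (19q_T + q_T²). Setting ∂π_T/∂q_T = 0: 289 - 4q_T - (q_U) = 0.
Umbra's profit: π_U = (308 - Q)q_U - (8q_U + 3q_U²). Setting ∂π_U/∂q_U = 0: 300 - 8q_U - (q_T) = 0.
Rearranging gives the reaction functions q_T = (289 - q_U)/4 and q_U = (300 - q_T)/8.
Substituting one into the other gives q_T = 64.9032 and q_U = 911/31.

29.39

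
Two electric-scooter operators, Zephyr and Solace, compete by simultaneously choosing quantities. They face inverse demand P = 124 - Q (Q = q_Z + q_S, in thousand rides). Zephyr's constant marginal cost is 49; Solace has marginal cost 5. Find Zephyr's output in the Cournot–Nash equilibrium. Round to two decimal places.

Zephyr's profit: π_Z = (124 - Q)q_Z - (49q_Z). Setting ∂π_Z/∂q_Z = 0: 75 - 2q_Z - (q_S) = 0.
Solace's first-order condition: 119 - 2q_S - (q_Z) = 0.
Best responses: q_Z = (75 - q_S)/2, q_S = (119 - q_Z)/2.
Solving the pair: q_Z = 31/3, q_S = 163/3.

10.33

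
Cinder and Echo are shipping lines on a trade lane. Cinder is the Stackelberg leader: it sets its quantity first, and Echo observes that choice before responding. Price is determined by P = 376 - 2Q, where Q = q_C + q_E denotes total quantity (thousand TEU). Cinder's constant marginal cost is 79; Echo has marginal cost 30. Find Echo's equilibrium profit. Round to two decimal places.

The follower Echo best-responds to any q_C: π_E = (376 - 2Q)q_E - 30q_E.
∂π_E/∂q_E = 346 - 2q_C - 4q_E = 0 gives the reaction function q_E = (346 - 2q_C)/4.
Cinder substitutes q_E(q_C) into its own profit: π_C = q_C(376 - 2q_C - (346 - 2q_C)/2) - 79q_C = (203 - q_C)q_C - 79q_C.
Maximising: ∂π_C/∂q_C = 124 - 2q_C = 0, giving q_C = 62.
Then q_E = (346 - 2·62)/4 = 111/2.
Price P = 376 - 2·(235/2) = 141.
Echo's profit: (141 - 30)·(111/2) = 6160.5000.

6160.50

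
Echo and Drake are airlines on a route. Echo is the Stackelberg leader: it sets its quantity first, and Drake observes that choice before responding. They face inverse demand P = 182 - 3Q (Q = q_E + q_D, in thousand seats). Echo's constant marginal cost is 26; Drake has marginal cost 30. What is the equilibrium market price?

Solve by backward induction. Given q_E, the follower Drake maximises π_D = (182 - 3q_E - 3q_D)q_D - 30q_D.
Follower FOC: 152 - 3q_E - 6q_D = 0, so q_D(q_E) = (152 - 3q_E)/6.
Echo substitutes q_D(q_E) into its own profit: π_E = q_E(182 - 3q_E - (152 - 3q_E)/2) - 26q_E = (106 - (3/2)q_E)q_E - 26q_E.
Maximising: ∂π_E/∂q_E = 80 - 3q_E = 0, giving q_E = 80/3.
Then q_D = (152 - 3·(80/3))/6 = 12.
Total output Q = 116/3, so price P = 182 - 3·(116/3) = 66.

66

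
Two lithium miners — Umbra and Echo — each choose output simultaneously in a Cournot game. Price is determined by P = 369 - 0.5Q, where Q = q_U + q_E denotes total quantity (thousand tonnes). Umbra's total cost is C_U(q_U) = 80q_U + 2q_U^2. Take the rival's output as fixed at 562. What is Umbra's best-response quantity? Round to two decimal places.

With the rival's output fixed at 562, Umbra's profit is π_U = (369 - (1/2)·562 - (1/2)q_U)q_U - (80q_U + 2q_U²) = (88 - (1/2)q_U)q_U - (80q_U + 2q_U²).
∂π_U/∂q_U = 8 - 5q_U = 0, so q_U = 8/5.

1.60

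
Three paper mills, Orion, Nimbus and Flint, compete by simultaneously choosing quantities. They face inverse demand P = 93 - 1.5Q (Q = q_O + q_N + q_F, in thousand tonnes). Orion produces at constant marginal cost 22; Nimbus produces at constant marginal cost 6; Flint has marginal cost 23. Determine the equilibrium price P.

36

Orion's profit: π_O = (93 - 1.5Q)q_O - (22q_O). Setting ∂π_O/∂q_O = 0: 71 - 3q_O - (3/2)(q_N + q_F) = 0.
Nimbus's profit: π_N = (93 - 1.5Q)q_N - (6q_N). Setting ∂π_N/∂q_N = 0: 87 - 3q_N - (3/2)(q_O + q_F) = 0.
Flint's profit: π_F = (93 - 1.5Q)q_F - (23q_F). Setting ∂π_F/∂q_F = 0: 70 - 3q_F - (3/2)(q_O + q_N) = 0.
Adding the 3 first-order conditions: 228 − 6Q = 0, so Q = 38.
Back-substituting: q_O = (71 − 57)/(3/2) = 28/3, q_N = (87 − 57)/(3/2) = 20, q_F = (70 − 57)/(3/2) = 26/3.
Total output Q = 38, so price P = 93 - (3/2)·38 = 36.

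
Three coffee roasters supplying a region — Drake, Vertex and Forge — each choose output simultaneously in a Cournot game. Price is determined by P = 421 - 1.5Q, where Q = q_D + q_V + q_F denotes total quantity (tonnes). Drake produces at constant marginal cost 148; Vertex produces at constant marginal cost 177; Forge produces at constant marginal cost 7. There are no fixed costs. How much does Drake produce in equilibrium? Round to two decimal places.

Drake's profit: π_D = (421 - 1.5Q)q_D - (148q_D). Setting ∂π_D/∂q_D = 0: 273 - 3q_D - (3/2)(q_V + q_F) = 0.
Vertex's first-order condition: 244 - 3q_V - (3/2)(q_D + q_F) = 0.
Forge's profit: π_F = (421 - 1.5Q)q_F - (7q_F). Setting ∂π_F/∂q_F = 0: 414 - 3q_F - (3/2)(q_D + q_V) = 0.
Adding the 3 first-order conditions: 931 − 6Q = 0, so Q = 931/6.
Back-substituting: q_D = (273 − 931/4)/(3/2) = 161/6, q_V = (244 − 931/4)/(3/2) = 15/2, q_F = (414 − 931/4)/(3/2) = 725/6.

26.83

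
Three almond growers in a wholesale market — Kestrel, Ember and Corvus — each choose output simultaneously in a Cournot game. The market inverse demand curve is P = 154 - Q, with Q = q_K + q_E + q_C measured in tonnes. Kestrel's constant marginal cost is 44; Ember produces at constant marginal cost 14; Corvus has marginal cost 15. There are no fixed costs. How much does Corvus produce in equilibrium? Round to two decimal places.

Kestrel's profit: π_K = (154 - Q)q_K - (44q_K). Setting ∂π_K/∂q_K = 0: 110 - 2q_K - (q_E + q_C) = 0.
Ember's profit: π_E = (154 - Q)q_E - (14q_E). Setting ∂π_E/∂q_E = 0: 140 - 2q_E - (q_K + q_C) = 0.
Corvus's first-order condition: 139 - 2q_C - (q_K + q_E) = 0.
Summing all 3 equations gives 389 − 4Q = 0, hence Q = 389/4.
Back-substituting: q_K = (110 − 389/4) = 51/4, q_E = (140 − 389/4) = 171/4, q_C = (139 − 389/4) = 167/4.

41.75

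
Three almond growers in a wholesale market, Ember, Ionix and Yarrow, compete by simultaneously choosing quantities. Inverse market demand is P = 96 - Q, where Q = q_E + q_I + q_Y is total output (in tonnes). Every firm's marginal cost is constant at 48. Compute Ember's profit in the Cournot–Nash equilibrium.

144

Each firm earns π_i = (96 - Q)q_i - 48q_i.
Setting ∂π_i/∂q_i = 0 with rivals' quantities fixed: 48 - 2q_i - Σ_{j≠i} q_j = 0.
By symmetry each firm produces the same amount; substituting Σ_{j≠i} q_j = 2q_i yields q_i = 48/4 = 12.
Price P = 96 - 36 = 60.
Ember's profit: (60 - 48)·12 = 144.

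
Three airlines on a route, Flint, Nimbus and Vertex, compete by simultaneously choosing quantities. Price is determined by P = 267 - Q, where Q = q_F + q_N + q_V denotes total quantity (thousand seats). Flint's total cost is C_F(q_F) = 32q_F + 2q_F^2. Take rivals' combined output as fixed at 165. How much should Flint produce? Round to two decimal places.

11.67

With rivals' combined output fixed at 165, Flint's profit is π_F = (267 - 165 - q_F)q_F - (32q_F + 2q_F²) = (102 - q_F)q_F - (32q_F + 2q_F²).
∂π_F/∂q_F = 70 - 6q_F = 0, so q_F = 35/3.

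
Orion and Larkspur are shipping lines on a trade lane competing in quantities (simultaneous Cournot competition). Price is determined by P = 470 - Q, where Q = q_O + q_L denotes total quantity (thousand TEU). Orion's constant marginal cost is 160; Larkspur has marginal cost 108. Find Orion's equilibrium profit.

Orion's profit: π_O = (470 - Q)q_O - (160q_O). Setting ∂π_O/∂q_O = 0: 310 - 2q_O - (q_L) = 0.
Larkspur's profit: π_L = (470 - Q)q_L - (108q_L). Setting ∂π_L/∂q_L = 0: 362 - 2q_L - (q_O) = 0.
Best responses: q_O = (310 - q_L)/2, q_L = (362 - q_O)/2.
Substituting one into the other gives q_O = 86 and q_L = 138.
Price P = 470 - 224 = 246.
Orion's profit: (246 - 160)·86 = 7396.

7396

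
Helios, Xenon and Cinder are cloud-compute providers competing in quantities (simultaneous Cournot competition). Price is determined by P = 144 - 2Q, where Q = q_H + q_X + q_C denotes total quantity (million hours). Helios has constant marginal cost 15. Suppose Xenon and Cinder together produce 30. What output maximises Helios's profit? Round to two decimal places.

With rivals' combined output fixed at 30, Helios's profit is π_H = (144 - 2·30 - 2q_H)q_H - (15q_H) = (84 - 2q_H)q_H - (15q_H).
∂π_H/∂q_H = 69 - 4q_H = 0, so q_H = 69/4.

17.25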